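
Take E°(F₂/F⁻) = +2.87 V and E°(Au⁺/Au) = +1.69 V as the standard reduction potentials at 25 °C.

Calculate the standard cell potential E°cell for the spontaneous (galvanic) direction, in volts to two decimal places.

+1.18 V

The F₂/F⁻ couple has the higher reduction potential, so it is the cathode; Au⁺/Au is oxidised at the anode.
E°cell = E°(cathode) − E°(anode) = (+2.87) − (+1.69) = +1.18 V.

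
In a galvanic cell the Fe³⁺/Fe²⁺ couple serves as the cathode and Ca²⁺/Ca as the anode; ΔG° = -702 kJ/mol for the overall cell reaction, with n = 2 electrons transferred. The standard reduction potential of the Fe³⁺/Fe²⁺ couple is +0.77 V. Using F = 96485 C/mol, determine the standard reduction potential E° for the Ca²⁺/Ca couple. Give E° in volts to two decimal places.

-2.87 V

E°cell = −ΔG°/(nF) = −(-702×10³)/((2)(96485)) = +3.638 V.
Since Fe³⁺/Fe²⁺ is the cathode and Ca²⁺/Ca the anode, E°cell = E°(Fe³⁺/Fe²⁺) − E°(Ca²⁺/Ca).
So E°(Ca²⁺/Ca) = E°(Fe³⁺/Fe²⁺) − E°cell = (+0.77) − (+3.638) = -2.87 V.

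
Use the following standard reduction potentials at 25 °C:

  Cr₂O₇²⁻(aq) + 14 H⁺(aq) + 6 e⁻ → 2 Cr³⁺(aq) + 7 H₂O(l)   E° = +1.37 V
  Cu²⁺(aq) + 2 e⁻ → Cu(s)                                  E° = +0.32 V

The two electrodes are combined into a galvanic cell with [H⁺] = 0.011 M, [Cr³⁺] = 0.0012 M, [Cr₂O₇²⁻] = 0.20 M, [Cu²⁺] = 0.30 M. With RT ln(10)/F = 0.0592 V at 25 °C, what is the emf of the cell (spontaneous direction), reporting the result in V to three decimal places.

Cr₂O₇²⁻/Cr³⁺ is the cathode (higher E°), Cu²⁺/Cu the anode: E°cell = +1.37 − (+0.32) = +1.05 V, n = 6.
Overall: Cr₂O₇²⁻(aq) + 14 H⁺(aq) + 3 Cu(s) → 2 Cr³⁺(aq) + 7 H₂O(l) + 3 Cu²⁺(aq)
Q = [Cr³⁺]^2·[Cu²⁺]^3 / ([Cr₂O₇²⁻]·[H⁺]^14); log Q = 20.709.
E = E° − (0.0592/n) log Q = +1.05 − (0.0592/6)(20.709) = +0.846 V.

+0.846 V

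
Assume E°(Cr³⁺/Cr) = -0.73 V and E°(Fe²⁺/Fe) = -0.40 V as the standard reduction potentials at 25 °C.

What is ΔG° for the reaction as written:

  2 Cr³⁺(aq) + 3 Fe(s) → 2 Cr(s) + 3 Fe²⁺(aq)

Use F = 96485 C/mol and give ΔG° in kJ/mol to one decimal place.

+191.0 kJ/mol

As written, Cr³⁺/Cr is reduced (cathode) and Fe²⁺/Fe is oxidised (anode), so E°cell = (-0.73) − (-0.40) = -0.33 V.
Balancing electrons gives n = 6.
ΔG° = −nFE° = −(6)(96485)(-0.33) = 191,040 J = +191.0 kJ/mol.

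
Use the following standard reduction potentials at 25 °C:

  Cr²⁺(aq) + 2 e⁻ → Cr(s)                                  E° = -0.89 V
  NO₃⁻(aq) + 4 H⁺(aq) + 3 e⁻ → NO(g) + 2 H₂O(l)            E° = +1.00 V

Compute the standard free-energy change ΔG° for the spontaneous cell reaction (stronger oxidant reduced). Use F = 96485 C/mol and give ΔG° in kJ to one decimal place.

NO₃⁻/NO (E° = +1.00 V) is the cathode; Cr²⁺/Cr (E° = -0.89 V) is the anode, so E°cell = +1.89 V.
Balancing electrons gives n = 6 (lcm of 3 and 2).
ΔG° = −nFE° = −(6)(96485)(+1.89) = -1,094,140 J = -1094.1 kJ.

-1094.1 kJ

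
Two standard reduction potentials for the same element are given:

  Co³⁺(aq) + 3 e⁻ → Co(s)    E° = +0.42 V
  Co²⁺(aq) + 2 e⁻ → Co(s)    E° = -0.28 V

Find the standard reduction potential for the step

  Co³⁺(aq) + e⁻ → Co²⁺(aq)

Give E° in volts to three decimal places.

+1.820 V

Sequential free energies add, so n₃E°₃ = n₁E°₁ + n₂E°₂.
With n₃ = 3, and the known step contributing 2×(-0.28) V, the unknown satisfies 1·E° = 3×(+0.42) − 2×(-0.28) = +1.820.
E° = +1.820 / 1 = +1.820 V.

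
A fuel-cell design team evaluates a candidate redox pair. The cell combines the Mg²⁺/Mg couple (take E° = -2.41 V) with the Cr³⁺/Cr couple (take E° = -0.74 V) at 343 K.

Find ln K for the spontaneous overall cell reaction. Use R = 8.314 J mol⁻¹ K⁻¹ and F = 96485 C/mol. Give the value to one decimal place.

Cathode: Cr³⁺/Cr; anode: Mg²⁺/Mg. E°cell = (-0.74) − (-2.41) = +1.67 V, with n = 6.
ΔG° = −nFE° = −RT ln K, so ln K = nFE°/(RT) = (6)(96485)(+1.67) / ((8.314)(343)) = 339.018.

339.0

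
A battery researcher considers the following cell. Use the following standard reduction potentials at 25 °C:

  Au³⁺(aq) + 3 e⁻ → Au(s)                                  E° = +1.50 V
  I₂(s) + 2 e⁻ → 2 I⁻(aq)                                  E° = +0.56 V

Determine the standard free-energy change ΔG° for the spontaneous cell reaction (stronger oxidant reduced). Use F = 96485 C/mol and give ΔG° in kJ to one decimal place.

-544.2 kJ

Au³⁺/Au (E° = +1.50 V) is the cathode; I₂/I⁻ (E° = +0.56 V) is the anode, so E°cell = +0.94 V.
Balancing electrons gives n = 6 (lcm of 3 and 2).
ΔG° = −nFE° = −(6)(96485)(+0.94) = -544,175 J = -544.2 kJ.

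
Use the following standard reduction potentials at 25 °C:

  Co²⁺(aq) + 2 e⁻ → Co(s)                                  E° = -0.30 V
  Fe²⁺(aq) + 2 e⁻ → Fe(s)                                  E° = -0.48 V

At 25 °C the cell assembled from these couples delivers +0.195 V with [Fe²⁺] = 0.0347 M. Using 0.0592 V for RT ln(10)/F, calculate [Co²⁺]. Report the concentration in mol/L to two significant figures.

Co²⁺/Co is the cathode, Fe²⁺/Fe the anode: E°cell = +0.18 V, n = 2.
Overall reaction: Co²⁺(aq) + Fe(s) → Co(s) + Fe²⁺(aq); Q = [Fe²⁺]^1/[Co²⁺]^1.
From E = E° − (0.0592/n) log Q: log Q = (E° − E)·n/0.0592 = (+0.18 − (+0.195))·2/0.0592 = -0.5068.
So 1·log[Co²⁺] = 1·log(0.0347) − log Q = -1.4597 − (-0.5068) = -0.9529; [Co²⁺] = 10^(-0.9529) ≈ 0.11 M.

0.11 M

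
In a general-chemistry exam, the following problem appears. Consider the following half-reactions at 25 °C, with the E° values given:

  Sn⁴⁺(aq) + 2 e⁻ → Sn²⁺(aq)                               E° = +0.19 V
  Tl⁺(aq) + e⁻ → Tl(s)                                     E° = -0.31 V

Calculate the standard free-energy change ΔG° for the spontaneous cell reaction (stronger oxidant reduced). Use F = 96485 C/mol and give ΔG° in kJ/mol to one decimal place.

-96.5 kJ/mol

Sn⁴⁺/Sn²⁺ (E° = +0.19 V) is the cathode; Tl⁺/Tl (E° = -0.31 V) is the anode, so E°cell = +0.50 V.
Balancing electrons gives n = 2 (lcm of 2 and 1).
ΔG° = −nFE° = −(2)(96485)(+0.50) = -96,485 J = -96.5 kJ/mol.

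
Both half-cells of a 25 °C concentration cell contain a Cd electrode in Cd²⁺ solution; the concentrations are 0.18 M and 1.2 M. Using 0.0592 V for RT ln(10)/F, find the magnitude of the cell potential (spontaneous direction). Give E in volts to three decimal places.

+0.024 V

For a concentration cell E°cell = 0. The 1.2 M side is the cathode (reduction is favoured where [Cd²⁺] is higher).
With n = 2, E = −(0.0592/2) log([Cd²⁺]ₐₙ/[Cd²⁺]꜀ₐₜ) = −(0.0592/2) log(0.18/1.2) = −(0.0592/2)(-0.824) = +0.024 V.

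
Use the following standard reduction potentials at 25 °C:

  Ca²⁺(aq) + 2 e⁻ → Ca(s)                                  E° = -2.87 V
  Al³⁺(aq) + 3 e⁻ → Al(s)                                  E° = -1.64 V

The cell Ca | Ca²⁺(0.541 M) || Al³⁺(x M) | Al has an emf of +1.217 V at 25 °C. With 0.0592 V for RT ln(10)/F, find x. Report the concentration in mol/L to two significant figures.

Al³⁺/Al is the cathode, Ca²⁺/Ca the anode: E°cell = +1.23 V, n = 6.
Overall reaction: 2 Al³⁺(aq) + 3 Ca(s) → 2 Al(s) + 3 Ca²⁺(aq); Q = [Ca²⁺]^3/[Al³⁺]^2.
From E = E° − (0.0592/n) log Q: log Q = (E° − E)·n/0.0592 = (+1.23 − (+1.217))·6/0.0592 = 1.3176.
So 2·log[Al³⁺] = 3·log(0.541) − log Q = -0.8004 − (1.3176) = -2.1180; log[Al³⁺] = -2.1180 / 2 = -1.0590; [Al³⁺] = 10^(-1.0590) ≈ 0.087 M.

0.087 M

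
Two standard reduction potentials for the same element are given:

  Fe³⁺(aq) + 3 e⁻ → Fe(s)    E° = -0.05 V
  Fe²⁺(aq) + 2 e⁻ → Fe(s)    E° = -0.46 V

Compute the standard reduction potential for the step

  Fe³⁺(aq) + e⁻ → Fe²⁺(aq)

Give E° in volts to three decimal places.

Sequential free energies add, so n₃E°₃ = n₁E°₁ + n₂E°₂.
With n₃ = 3, and the known step contributing 2×(-0.46) V, the unknown satisfies 1·E° = 3×(-0.05) − 2×(-0.46) = +0.770.
E° = +0.770 / 1 = +0.770 V.

+0.770 V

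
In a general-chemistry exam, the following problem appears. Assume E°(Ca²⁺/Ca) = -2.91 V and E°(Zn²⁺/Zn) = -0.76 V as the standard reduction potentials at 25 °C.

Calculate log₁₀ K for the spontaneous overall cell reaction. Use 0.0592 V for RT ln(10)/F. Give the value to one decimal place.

Cathode: Zn²⁺/Zn; anode: Ca²⁺/Ca. E°cell = +2.15 V, n = 2.
log K = nE°cell / 0.0592 = (2)(+2.15) / 0.0592 = 72.6.

72.6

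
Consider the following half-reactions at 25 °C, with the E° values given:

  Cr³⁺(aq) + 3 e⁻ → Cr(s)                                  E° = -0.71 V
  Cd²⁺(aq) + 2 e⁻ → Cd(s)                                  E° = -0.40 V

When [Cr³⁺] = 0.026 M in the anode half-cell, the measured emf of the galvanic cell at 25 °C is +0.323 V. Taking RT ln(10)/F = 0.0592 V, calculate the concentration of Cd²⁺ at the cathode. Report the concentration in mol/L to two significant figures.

Cd²⁺/Cd is the cathode, Cr³⁺/Cr the anode: E°cell = +0.31 V, n = 6.
Overall reaction: 3 Cd²⁺(aq) + 2 Cr(s) → 3 Cd(s) + 2 Cr³⁺(aq); Q = [Cr³⁺]^2/[Cd²⁺]^3.
From E = E° − (0.0592/n) log Q: log Q = (E° − E)·n/0.0592 = (+0.31 − (+0.323))·6/0.0592 = -1.3176.
So 3·log[Cd²⁺] = 2·log(0.026) − log Q = -3.1701 − (-1.3176) = -1.8525; log[Cd²⁺] = -1.8525 / 3 = -0.6175; [Cd²⁺] = 10^(-0.6175) ≈ 0.24 M.

0.24 M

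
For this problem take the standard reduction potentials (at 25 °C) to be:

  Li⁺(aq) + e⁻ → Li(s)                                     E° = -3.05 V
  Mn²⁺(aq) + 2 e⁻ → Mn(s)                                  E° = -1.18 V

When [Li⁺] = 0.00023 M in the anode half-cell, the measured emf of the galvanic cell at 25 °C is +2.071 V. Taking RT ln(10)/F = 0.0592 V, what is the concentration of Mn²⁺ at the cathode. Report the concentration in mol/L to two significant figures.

Mn²⁺/Mn is the cathode, Li⁺/Li the anode: E°cell = +1.87 V, n = 2.
Overall reaction: Mn²⁺(aq) + 2 Li(s) → Mn(s) + 2 Li⁺(aq); Q = [Li⁺]^2/[Mn²⁺]^1.
From E = E° − (0.0592/n) log Q: log Q = (E° − E)·n/0.0592 = (+1.87 − (+2.071))·2/0.0592 = -6.7905.
So 1·log[Mn²⁺] = 2·log(0.00023) − log Q = -7.2765 − (-6.7905) = -0.4860; [Mn²⁺] = 10^(-0.4860) ≈ 0.33 M.

0.33 M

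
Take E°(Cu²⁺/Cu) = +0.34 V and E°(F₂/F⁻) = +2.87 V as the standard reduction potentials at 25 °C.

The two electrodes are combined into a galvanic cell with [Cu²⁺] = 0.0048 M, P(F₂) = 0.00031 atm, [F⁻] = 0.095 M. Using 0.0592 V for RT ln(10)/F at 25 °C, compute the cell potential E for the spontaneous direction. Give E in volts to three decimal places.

F₂/F⁻ is the cathode (higher E°), Cu²⁺/Cu the anode: E°cell = +2.87 − (+0.34) = +2.53 V, n = 2.
Overall: F₂(g) + Cu(s) → 2 F⁻(aq) + Cu²⁺(aq)
Q = [F⁻]^2·[Cu²⁺] / (P(F₂)); log Q = -0.855.
E = E° − (0.0592/n) log Q = +2.53 − (0.0592/2)(-0.855) = +2.555 V.

+2.555 V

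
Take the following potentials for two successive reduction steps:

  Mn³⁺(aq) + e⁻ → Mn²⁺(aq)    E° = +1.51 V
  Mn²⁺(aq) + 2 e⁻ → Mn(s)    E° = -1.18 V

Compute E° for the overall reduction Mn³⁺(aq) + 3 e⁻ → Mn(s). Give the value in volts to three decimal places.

Since ΔG° = −nFE° is additive over sequential reductions, n₃E°₃ = n₁E°₁ + n₂E°₂.
E°₃ = (1×+1.51 + 2×-1.18) / 3 = (-0.850) / 3 = -0.283 V.
Simply averaging or adding the two E° values would be wrong; the electron-weighted sum is required.

-0.283 V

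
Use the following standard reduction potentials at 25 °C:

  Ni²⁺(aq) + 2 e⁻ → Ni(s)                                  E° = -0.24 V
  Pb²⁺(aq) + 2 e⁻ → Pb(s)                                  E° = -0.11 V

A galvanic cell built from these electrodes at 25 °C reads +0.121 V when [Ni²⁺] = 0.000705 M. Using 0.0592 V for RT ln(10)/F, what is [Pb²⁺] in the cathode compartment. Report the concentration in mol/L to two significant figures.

0.00035 M

Pb²⁺/Pb is the cathode, Ni²⁺/Ni the anode: E°cell = +0.13 V, n = 2.
Overall reaction: Pb²⁺(aq) + Ni(s) → Pb(s) + Ni²⁺(aq); Q = [Ni²⁺]^1/[Pb²⁺]^1.
From E = E° − (0.0592/n) log Q: log Q = (E° − E)·n/0.0592 = (+0.13 − (+0.121))·2/0.0592 = 0.3041.
So 1·log[Pb²⁺] = 1·log(0.000705) − log Q = -3.1518 − (0.3041) = -3.4559; [Pb²⁺] = 10^(-3.4559) ≈ 0.00035 M.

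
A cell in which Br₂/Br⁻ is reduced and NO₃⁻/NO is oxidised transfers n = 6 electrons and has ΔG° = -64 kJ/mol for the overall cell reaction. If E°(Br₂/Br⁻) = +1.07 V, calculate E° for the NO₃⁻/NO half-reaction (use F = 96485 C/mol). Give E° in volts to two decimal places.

E°cell = −ΔG°/(nF) = −(-64×10³)/((6)(96485)) = +0.111 V.
Since Br₂/Br⁻ is the cathode and NO₃⁻/NO the anode, E°cell = E°(Br₂/Br⁻) − E°(NO₃⁻/NO).
So E°(NO₃⁻/NO) = E°(Br₂/Br⁻) − E°cell = (+1.07) − (+0.111) = +0.96 V.

+0.96 V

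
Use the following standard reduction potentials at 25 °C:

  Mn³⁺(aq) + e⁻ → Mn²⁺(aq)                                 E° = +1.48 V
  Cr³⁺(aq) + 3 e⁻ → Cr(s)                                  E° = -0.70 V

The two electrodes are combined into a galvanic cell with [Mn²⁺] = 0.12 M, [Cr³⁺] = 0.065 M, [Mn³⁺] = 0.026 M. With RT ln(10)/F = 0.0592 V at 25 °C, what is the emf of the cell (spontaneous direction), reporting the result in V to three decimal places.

Mn³⁺/Mn²⁺ is the cathode (higher E°), Cr³⁺/Cr the anode: E°cell = +1.48 − (-0.70) = +2.18 V, n = 3.
Overall: 3 Mn³⁺(aq) + Cr(s) → 3 Mn²⁺(aq) + Cr³⁺(aq)
Q = [Mn²⁺]^3·[Cr³⁺] / ([Mn³⁺]^3); log Q = 0.806.
E = E° − (0.0592/n) log Q = +2.18 − (0.0592/3)(0.806) = +2.164 V.

+2.164 V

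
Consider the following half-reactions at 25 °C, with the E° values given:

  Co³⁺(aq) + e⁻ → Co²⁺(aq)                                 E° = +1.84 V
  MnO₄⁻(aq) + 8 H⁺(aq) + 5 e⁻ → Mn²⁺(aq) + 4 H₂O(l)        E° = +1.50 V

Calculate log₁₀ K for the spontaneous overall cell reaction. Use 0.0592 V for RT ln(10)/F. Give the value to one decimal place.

Cathode: Co³⁺/Co²⁺; anode: MnO₄⁻/Mn²⁺. E°cell = +0.34 V, n = 5.
log K = nE°cell / 0.0592 = (5)(+0.34) / 0.0592 = 28.7.

28.7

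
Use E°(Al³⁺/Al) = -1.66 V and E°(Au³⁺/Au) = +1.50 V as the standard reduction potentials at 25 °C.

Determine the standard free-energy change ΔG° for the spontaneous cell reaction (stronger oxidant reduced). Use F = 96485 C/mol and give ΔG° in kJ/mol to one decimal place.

Au³⁺/Au (E° = +1.50 V) is the cathode; Al³⁺/Al (E° = -1.66 V) is the anode, so E°cell = +3.16 V.
Balancing electrons gives n = 3 (lcm of 3 and 3).
ΔG° = −nFE° = −(3)(96485)(+3.16) = -914,678 J = -914.7 kJ/mol.

-914.7 kJ/mol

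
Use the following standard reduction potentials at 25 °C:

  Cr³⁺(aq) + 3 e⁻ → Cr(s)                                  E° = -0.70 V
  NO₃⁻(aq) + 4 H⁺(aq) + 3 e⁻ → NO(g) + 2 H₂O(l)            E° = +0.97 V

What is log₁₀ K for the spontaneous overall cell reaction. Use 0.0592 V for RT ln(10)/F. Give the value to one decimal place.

84.6

Cathode: NO₃⁻/NO; anode: Cr³⁺/Cr. E°cell = +1.67 V, n = 3.
log K = nE°cell / 0.0592 = (3)(+1.67) / 0.0592 = 84.6.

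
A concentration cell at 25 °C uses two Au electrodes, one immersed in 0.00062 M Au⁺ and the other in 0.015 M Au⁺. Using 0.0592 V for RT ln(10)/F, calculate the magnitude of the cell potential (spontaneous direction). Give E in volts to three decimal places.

+0.082 V

For a concentration cell E°cell = 0. The 0.015 M side is the cathode (reduction is favoured where [Au⁺] is higher).
With n = 1, E = −(0.0592/1) log([Au⁺]ₐₙ/[Au⁺]꜀ₐₜ) = −(0.0592/1) log(0.00062/0.015) = −(0.0592/1)(-1.384) = +0.082 V.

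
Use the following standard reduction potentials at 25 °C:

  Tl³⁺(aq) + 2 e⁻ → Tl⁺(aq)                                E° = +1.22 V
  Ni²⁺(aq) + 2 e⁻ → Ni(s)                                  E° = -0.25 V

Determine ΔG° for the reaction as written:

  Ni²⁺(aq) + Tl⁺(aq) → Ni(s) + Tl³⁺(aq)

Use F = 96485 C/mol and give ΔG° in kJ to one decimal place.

+283.7 kJ

As written, Ni²⁺/Ni is reduced (cathode) and Tl³⁺/Tl⁺ is oxidised (anode), so E°cell = (-0.25) − (+1.22) = -1.47 V.
Balancing electrons gives n = 2.
ΔG° = −nFE° = −(2)(96485)(-1.47) = 283,666 J = +283.7 kJ.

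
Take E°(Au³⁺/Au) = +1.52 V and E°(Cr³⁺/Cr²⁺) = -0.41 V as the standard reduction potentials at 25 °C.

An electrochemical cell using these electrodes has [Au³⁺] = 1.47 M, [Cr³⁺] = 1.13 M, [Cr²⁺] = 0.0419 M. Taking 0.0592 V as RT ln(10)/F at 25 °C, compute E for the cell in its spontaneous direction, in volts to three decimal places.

+1.849 V

Au³⁺/Au is the cathode (higher E°), Cr³⁺/Cr²⁺ the anode: E°cell = +1.52 − (-0.41) = +1.93 V, n = 3.
Overall: Au³⁺(aq) + 3 Cr²⁺(aq) → Au(s) + 3 Cr³⁺(aq)
Q = [Cr³⁺]^3 / ([Au³⁺]·[Cr²⁺]^3); log Q = 4.125.
E = E° − (0.0592/n) log Q = +1.93 − (0.0592/3)(4.125) = +1.849 V.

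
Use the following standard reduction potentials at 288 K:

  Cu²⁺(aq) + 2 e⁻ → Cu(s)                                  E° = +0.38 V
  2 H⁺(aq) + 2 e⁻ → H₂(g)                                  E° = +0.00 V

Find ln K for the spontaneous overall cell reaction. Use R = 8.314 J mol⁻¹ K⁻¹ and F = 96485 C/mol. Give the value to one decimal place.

Cathode: Cu²⁺/Cu; anode: H⁺/H₂. E°cell = (+0.38) − (+0.00) = +0.38 V, with n = 2.
ΔG° = −nFE° = −RT ln K, so ln K = nFE°/(RT) = (2)(96485)(+0.38) / ((8.314)(288)) = 30.625.

30.6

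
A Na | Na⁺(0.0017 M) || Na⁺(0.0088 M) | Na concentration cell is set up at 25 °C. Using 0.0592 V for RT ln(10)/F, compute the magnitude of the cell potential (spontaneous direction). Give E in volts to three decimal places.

For a concentration cell E°cell = 0. The 0.0088 M side is the cathode (reduction is favoured where [Na⁺] is higher).
With n = 1, E = −(0.0592/1) log([Na⁺]ₐₙ/[Na⁺]꜀ₐₜ) = −(0.0592/1) log(0.0017/0.0088) = −(0.0592/1)(-0.714) = +0.042 V.

+0.042 V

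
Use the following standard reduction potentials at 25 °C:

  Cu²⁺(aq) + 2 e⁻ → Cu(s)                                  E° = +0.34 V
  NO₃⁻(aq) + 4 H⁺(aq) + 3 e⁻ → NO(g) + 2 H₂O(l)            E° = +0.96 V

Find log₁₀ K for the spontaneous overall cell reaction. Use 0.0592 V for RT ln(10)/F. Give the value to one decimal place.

Cathode: NO₃⁻/NO; anode: Cu²⁺/Cu. E°cell = +0.62 V, n = 6.
log K = nE°cell / 0.0592 = (6)(+0.62) / 0.0592 = 62.8.

62.8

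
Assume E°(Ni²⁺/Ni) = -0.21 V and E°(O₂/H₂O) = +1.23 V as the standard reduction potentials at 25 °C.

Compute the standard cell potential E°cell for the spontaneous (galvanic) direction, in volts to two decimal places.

The O₂/H₂O couple has the higher reduction potential, so it is the cathode; Ni²⁺/Ni is oxidised at the anode.
E°cell = E°(cathode) − E°(anode) = (+1.23) − (-0.21) = +1.44 V.
Since E°cell > 0, the reaction is spontaneous under standard conditions.

+1.44 V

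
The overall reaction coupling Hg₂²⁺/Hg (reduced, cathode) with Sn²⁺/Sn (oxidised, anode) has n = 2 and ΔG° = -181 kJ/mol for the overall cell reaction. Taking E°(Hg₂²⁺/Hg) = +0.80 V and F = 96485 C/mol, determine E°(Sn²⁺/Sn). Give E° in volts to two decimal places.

-0.14 V

E°cell = −ΔG°/(nF) = −(-181×10³)/((2)(96485)) = +0.938 V.
Since Hg₂²⁺/Hg is the cathode and Sn²⁺/Sn the anode, E°cell = E°(Hg₂²⁺/Hg) − E°(Sn²⁺/Sn).
So E°(Sn²⁺/Sn) = E°(Hg₂²⁺/Hg) − E°cell = (+0.80) − (+0.938) = -0.14 V.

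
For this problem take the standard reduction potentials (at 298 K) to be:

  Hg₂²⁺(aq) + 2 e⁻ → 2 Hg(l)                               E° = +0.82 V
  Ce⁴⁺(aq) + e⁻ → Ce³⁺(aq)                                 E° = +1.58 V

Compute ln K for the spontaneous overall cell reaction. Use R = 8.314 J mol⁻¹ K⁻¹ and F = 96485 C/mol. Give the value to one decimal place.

59.2

Cathode: Ce⁴⁺/Ce³⁺; anode: Hg₂²⁺/Hg. E°cell = (+1.58) − (+0.82) = +0.76 V, with n = 2.
ΔG° = −nFE° = −RT ln K, so ln K = nFE°/(RT) = (2)(96485)(+0.76) / ((8.314)(298)) = 59.194.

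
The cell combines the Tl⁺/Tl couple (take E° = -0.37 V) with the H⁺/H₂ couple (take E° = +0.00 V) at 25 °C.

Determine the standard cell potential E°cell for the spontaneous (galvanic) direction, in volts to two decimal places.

+0.37 V

The H⁺/H₂ couple has the higher reduction potential, so it is the cathode; Tl⁺/Tl is oxidised at the anode.
E°cell = E°(cathode) − E°(anode) = (+0.00) − (-0.37) = +0.37 V.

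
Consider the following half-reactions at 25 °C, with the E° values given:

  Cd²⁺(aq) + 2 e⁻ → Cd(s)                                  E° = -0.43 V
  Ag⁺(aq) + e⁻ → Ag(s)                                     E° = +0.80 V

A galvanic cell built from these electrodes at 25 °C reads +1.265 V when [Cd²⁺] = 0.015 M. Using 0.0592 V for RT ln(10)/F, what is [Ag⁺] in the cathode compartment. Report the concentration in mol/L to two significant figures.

Ag⁺/Ag is the cathode, Cd²⁺/Cd the anode: E°cell = +1.23 V, n = 2.
Overall reaction: 2 Ag⁺(aq) + Cd(s) → 2 Ag(s) + Cd²⁺(aq); Q = [Cd²⁺]^1/[Ag⁺]^2.
From E = E° − (0.0592/n) log Q: log Q = (E° − E)·n/0.0592 = (+1.23 − (+1.265))·2/0.0592 = -1.1824.
So 2·log[Ag⁺] = 1·log(0.015) − log Q = -1.8239 − (-1.1824) = -0.6415; log[Ag⁺] = -0.6415 / 2 = -0.3207; [Ag⁺] = 10^(-0.3207) ≈ 0.48 M.

0.48 M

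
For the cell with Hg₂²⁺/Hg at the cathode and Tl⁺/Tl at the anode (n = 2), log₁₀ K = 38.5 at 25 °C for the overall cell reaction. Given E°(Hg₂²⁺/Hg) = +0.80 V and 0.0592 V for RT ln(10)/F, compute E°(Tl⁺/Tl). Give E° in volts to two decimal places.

E°cell = (0.0592/n)·log K = (0.0592/2)(38.5) = +1.140 V.
Since Hg₂²⁺/Hg is the cathode and Tl⁺/Tl the anode, E°cell = E°(Hg₂²⁺/Hg) − E°(Tl⁺/Tl).
So E°(Tl⁺/Tl) = E°(Hg₂²⁺/Hg) − E°cell = (+0.80) − (+1.140) = -0.34 V.

-0.34 V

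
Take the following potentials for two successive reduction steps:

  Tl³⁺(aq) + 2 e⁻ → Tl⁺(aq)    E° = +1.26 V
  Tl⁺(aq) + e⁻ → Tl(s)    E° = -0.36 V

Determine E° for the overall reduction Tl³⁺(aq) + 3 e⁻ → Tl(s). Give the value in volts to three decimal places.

+0.720 V

Standard free energies of sequential steps add: ΔG°₃ = ΔG°₁ + ΔG°₂, so n₃E°₃ = n₁E°₁ + n₂E°₂.
E°₃ = (2×+1.26 + 1×-0.36) / 3 = (+2.160) / 3 = +0.720 V.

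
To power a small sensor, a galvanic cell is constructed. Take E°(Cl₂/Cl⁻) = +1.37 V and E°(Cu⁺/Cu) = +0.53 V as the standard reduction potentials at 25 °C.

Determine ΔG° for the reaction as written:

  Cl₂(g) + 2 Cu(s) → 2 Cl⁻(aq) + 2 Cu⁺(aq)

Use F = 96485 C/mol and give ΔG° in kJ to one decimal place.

As written, Cl₂/Cl⁻ is reduced (cathode) and Cu⁺/Cu is oxidised (anode), so E°cell = (+1.37) − (+0.53) = +0.84 V.
Balancing electrons gives n = 2.
ΔG° = −nFE° = −(2)(96485)(+0.84) = -162,095 J = -162.1 kJ.

-162.1 kJ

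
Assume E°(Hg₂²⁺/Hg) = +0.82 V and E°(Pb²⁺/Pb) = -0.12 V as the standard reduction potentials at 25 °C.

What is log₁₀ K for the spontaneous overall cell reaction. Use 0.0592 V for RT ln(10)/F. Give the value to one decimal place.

31.8

Cathode: Hg₂²⁺/Hg; anode: Pb²⁺/Pb. E°cell = +0.94 V, n = 2.
log K = nE°cell / 0.0592 = (2)(+0.94) / 0.0592 = 31.8.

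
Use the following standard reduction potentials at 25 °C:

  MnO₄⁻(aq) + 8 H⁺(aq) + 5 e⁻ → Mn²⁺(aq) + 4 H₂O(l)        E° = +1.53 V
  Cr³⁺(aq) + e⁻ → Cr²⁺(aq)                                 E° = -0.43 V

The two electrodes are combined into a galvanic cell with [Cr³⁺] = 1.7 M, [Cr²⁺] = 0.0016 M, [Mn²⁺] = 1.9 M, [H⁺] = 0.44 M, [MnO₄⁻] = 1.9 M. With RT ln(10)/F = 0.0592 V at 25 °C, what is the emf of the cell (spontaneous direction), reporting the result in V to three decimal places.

MnO₄⁻/Mn²⁺ is the cathode (higher E°), Cr³⁺/Cr²⁺ the anode: E°cell = +1.53 − (-0.43) = +1.96 V, n = 5.
Overall: MnO₄⁻(aq) + 8 H⁺(aq) + 5 Cr²⁺(aq) → Mn²⁺(aq) + 4 H₂O(l) + 5 Cr³⁺(aq)
Q = [Mn²⁺]·[Cr³⁺]^5 / ([MnO₄⁻]·[H⁺]^8·[Cr²⁺]^5); log Q = 17.984.
E = E° − (0.0592/n) log Q = +1.96 − (0.0592/5)(17.984) = +1.747 V.

+1.747 V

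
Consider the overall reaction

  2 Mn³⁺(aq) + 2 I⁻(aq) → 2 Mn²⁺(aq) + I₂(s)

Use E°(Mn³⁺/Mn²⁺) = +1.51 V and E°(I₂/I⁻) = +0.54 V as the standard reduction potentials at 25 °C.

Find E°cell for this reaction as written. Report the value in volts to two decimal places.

+0.97 V

The Mn³⁺/Mn²⁺ couple has the higher reduction potential, so it is the cathode; I₂/I⁻ is oxidised at the anode.
E°cell = E°(cathode) − E°(anode) = (+1.51) − (+0.54) = +0.97 V.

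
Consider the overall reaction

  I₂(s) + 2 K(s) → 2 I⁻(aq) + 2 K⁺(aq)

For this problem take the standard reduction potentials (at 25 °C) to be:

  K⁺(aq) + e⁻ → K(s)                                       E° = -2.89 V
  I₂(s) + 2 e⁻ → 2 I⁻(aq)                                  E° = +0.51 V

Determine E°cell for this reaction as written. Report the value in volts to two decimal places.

+3.40 V

The I₂/I⁻ couple has the higher reduction potential, so it is the cathode; K⁺/K is oxidised at the anode.
E°cell = E°(cathode) − E°(anode) = (+0.51) − (-2.89) = +3.40 V.
Since E°cell > 0, the reaction is spontaneous under standard conditions.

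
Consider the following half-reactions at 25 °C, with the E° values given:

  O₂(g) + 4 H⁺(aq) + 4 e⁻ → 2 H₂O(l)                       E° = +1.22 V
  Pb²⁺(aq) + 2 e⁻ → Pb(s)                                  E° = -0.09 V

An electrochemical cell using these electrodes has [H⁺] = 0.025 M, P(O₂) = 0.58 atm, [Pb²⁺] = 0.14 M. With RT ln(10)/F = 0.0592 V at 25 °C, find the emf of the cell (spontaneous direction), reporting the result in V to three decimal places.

O₂/H₂O is the cathode (higher E°), Pb²⁺/Pb the anode: E°cell = +1.22 − (-0.09) = +1.31 V, n = 4.
Overall: O₂(g) + 4 H⁺(aq) + 2 Pb(s) → 2 H₂O(l) + 2 Pb²⁺(aq)
Q = [Pb²⁺]^2 / (P(O₂)·[H⁺]^4); log Q = 4.937.
E = E° − (0.0592/n) log Q = +1.31 − (0.0592/4)(4.937) = +1.237 V.

+1.237 V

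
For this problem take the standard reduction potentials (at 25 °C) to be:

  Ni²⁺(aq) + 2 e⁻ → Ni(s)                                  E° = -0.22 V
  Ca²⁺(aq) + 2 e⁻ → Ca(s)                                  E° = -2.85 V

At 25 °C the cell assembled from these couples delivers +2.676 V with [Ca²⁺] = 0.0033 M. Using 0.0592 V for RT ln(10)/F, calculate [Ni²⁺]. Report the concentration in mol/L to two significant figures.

0.12 M

Ni²⁺/Ni is the cathode, Ca²⁺/Ca the anode: E°cell = +2.63 V, n = 2.
Overall reaction: Ni²⁺(aq) + Ca(s) → Ni(s) + Ca²⁺(aq); Q = [Ca²⁺]^1/[Ni²⁺]^1.
From E = E° − (0.0592/n) log Q: log Q = (E° − E)·n/0.0592 = (+2.63 − (+2.676))·2/0.0592 = -1.5541.
So 1·log[Ni²⁺] = 1·log(0.0033) − log Q = -2.4815 − (-1.5541) = -0.9274; [Ni²⁺] = 10^(-0.9274) ≈ 0.12 M.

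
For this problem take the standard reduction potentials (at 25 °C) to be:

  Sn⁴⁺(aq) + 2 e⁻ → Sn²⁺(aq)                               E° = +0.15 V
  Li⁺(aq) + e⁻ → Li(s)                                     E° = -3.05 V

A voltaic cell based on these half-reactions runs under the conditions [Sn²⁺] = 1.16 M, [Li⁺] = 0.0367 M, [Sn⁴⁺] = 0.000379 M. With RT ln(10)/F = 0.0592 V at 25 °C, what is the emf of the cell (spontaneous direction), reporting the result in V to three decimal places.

Sn⁴⁺/Sn²⁺ is the cathode (higher E°), Li⁺/Li the anode: E°cell = +0.15 − (-3.05) = +3.20 V, n = 2.
Overall: Sn⁴⁺(aq) + 2 Li(s) → Sn²⁺(aq) + 2 Li⁺(aq)
Q = [Sn²⁺]·[Li⁺]^2 / ([Sn⁴⁺]); log Q = 0.615.
E = E° − (0.0592/n) log Q = +3.20 − (0.0592/2)(0.615) = +3.182 V.

+3.182 V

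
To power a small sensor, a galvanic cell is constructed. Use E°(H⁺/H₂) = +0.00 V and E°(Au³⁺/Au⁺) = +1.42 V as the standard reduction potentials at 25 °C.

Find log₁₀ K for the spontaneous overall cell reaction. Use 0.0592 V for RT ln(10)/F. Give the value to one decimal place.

Cathode: Au³⁺/Au⁺; anode: H⁺/H₂. E°cell = +1.42 V, n = 2.
log K = nE°cell / 0.0592 = (2)(+1.42) / 0.0592 = 48.0.

48.0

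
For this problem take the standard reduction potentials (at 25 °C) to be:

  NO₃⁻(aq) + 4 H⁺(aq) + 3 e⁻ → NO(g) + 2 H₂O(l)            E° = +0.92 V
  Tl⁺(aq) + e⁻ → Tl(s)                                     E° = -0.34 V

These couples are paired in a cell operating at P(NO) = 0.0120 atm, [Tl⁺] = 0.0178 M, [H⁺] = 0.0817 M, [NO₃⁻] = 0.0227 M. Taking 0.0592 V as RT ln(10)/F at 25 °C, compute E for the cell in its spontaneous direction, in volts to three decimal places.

NO₃⁻/NO is the cathode (higher E°), Tl⁺/Tl the anode: E°cell = +0.92 − (-0.34) = +1.26 V, n = 3.
Overall: NO₃⁻(aq) + 4 H⁺(aq) + 3 Tl(s) → NO(g) + 2 H₂O(l) + 3 Tl⁺(aq)
Q = P(NO)·[Tl⁺]^3 / ([NO₃⁻]·[H⁺]^4); log Q = -1.174.
E = E° − (0.0592/n) log Q = +1.26 − (0.0592/3)(-1.174) = +1.283 V.

+1.283 V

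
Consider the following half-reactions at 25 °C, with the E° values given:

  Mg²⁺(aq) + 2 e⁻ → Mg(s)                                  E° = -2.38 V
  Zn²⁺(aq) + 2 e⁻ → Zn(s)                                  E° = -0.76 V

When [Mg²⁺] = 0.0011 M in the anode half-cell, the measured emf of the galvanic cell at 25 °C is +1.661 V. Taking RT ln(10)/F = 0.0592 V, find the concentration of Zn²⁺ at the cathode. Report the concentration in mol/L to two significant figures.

0.027 M

Zn²⁺/Zn is the cathode, Mg²⁺/Mg the anode: E°cell = +1.62 V, n = 2.
Overall reaction: Zn²⁺(aq) + Mg(s) → Zn(s) + Mg²⁺(aq); Q = [Mg²⁺]^1/[Zn²⁺]^1.
From E = E° − (0.0592/n) log Q: log Q = (E° − E)·n/0.0592 = (+1.62 − (+1.661))·2/0.0592 = -1.3851.
So 1·log[Zn²⁺] = 1·log(0.0011) − log Q = -2.9586 − (-1.3851) = -1.5735; [Zn²⁺] = 10^(-1.5735) ≈ 0.027 M.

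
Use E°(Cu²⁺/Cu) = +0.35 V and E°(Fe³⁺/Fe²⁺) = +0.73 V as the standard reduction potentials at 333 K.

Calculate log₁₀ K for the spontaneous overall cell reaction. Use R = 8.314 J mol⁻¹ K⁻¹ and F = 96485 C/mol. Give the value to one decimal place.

11.5

Cathode: Fe³⁺/Fe²⁺; anode: Cu²⁺/Cu. E°cell = (+0.73) − (+0.35) = +0.38 V, with n = 2.
ΔG° = −nFE° = −RT ln K, so ln K = nFE°/(RT) = (2)(96485)(+0.38) / ((8.314)(333)) = 26.486.
log₁₀ K = 26.486 / ln 10 = 11.5.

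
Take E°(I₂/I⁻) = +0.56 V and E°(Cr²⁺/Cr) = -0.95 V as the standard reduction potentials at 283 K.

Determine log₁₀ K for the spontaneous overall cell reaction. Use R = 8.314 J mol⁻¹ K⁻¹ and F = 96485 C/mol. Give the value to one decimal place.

53.8

Cathode: I₂/I⁻; anode: Cr²⁺/Cr. E°cell = (+0.56) − (-0.95) = +1.51 V, with n = 2.
ΔG° = −nFE° = −RT ln K, so ln K = nFE°/(RT) = (2)(96485)(+1.51) / ((8.314)(283)) = 123.843.
log₁₀ K = 123.843 / ln 10 = 53.8.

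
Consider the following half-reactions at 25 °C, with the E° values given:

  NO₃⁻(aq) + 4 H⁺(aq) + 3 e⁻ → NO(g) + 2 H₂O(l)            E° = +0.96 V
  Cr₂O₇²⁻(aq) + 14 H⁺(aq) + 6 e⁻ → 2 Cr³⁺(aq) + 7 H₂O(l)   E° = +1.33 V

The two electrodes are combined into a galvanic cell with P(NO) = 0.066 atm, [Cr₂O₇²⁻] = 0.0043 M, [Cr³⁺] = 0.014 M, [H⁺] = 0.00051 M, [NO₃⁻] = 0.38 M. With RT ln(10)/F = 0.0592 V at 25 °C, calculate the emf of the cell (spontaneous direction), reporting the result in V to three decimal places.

Cr₂O₇²⁻/Cr³⁺ is the cathode (higher E°), NO₃⁻/NO the anode: E°cell = +1.33 − (+0.96) = +0.37 V, n = 6.
Overall: Cr₂O₇²⁻(aq) + 6 H⁺(aq) + 2 NO(g) → 2 Cr³⁺(aq) + 3 H₂O(l) + 2 NO₃⁻(aq)
Q = [Cr³⁺]^2·[NO₃⁻]^2 / ([Cr₂O₇²⁻]·[H⁺]^6·P(NO)^2); log Q = 19.934.
E = E° − (0.0592/n) log Q = +0.37 − (0.0592/6)(19.934) = +0.173 V.

+0.173 V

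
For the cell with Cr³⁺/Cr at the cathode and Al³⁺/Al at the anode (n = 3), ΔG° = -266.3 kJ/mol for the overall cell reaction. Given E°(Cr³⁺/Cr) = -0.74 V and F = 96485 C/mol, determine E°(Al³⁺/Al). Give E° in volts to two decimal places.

-1.66 V

E°cell = −ΔG°/(nF) = −(-266.3×10³)/((3)(96485)) = +0.920 V.
Since Cr³⁺/Cr is the cathode and Al³⁺/Al the anode, E°cell = E°(Cr³⁺/Cr) − E°(Al³⁺/Al).
So E°(Al³⁺/Al) = E°(Cr³⁺/Cr) − E°cell = (-0.74) − (+0.920) = -1.66 V.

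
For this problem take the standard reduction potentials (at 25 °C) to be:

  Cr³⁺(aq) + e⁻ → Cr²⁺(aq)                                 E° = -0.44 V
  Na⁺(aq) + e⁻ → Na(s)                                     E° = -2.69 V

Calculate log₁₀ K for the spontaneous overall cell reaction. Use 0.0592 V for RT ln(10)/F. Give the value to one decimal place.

Cathode: Cr³⁺/Cr²⁺; anode: Na⁺/Na. E°cell = +2.25 V, n = 1.
log K = nE°cell / 0.0592 = (1)(+2.25) / 0.0592 = 38.0.

38.0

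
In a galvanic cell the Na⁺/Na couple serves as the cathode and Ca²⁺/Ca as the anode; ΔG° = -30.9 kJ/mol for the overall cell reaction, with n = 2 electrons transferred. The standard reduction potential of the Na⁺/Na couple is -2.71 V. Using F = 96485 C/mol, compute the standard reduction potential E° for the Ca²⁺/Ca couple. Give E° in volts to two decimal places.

-2.87 V

E°cell = −ΔG°/(nF) = −(-30.9×10³)/((2)(96485)) = +0.160 V.
Since Na⁺/Na is the cathode and Ca²⁺/Ca the anode, E°cell = E°(Na⁺/Na) − E°(Ca²⁺/Ca).
So E°(Ca²⁺/Ca) = E°(Na⁺/Na) − E°cell = (-2.71) − (+0.160) = -2.87 V.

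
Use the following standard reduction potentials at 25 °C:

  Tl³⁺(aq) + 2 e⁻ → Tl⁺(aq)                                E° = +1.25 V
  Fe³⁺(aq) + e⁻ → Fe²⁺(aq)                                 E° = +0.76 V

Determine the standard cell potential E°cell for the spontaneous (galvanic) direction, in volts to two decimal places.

The Tl³⁺/Tl⁺ couple has the higher reduction potential, so it is the cathode; Fe³⁺/Fe²⁺ is oxidised at the anode.
E°cell = E°(cathode) − E°(anode) = (+1.25) − (+0.76) = +0.49 V.

+0.49 V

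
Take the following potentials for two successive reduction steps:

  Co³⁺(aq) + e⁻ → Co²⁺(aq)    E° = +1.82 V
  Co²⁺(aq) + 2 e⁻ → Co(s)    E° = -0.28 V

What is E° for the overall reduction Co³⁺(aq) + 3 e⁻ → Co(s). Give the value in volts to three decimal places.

Since ΔG° = −nFE° is additive over sequential reductions, n₃E°₃ = n₁E°₁ + n₂E°₂.
E°₃ = (1×+1.82 + 2×-0.28) / 3 = (+1.260) / 3 = +0.420 V.

+0.420 V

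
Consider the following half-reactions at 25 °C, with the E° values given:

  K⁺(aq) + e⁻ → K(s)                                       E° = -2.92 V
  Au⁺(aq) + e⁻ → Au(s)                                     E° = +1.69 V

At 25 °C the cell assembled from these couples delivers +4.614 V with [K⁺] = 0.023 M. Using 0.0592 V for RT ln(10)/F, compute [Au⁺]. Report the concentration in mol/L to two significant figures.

Au⁺/Au is the cathode, K⁺/K the anode: E°cell = +4.61 V, n = 1.
Overall reaction: Au⁺(aq) + K(s) → Au(s) + K⁺(aq); Q = [K⁺]^1/[Au⁺]^1.
From E = E° − (0.0592/n) log Q: log Q = (E° − E)·n/0.0592 = (+4.61 − (+4.614))·1/0.0592 = -0.0676.
So 1·log[Au⁺] = 1·log(0.023) − log Q = -1.6383 − (-0.0676) = -1.5707; [Au⁺] = 10^(-1.5707) ≈ 0.027 M.

0.027 M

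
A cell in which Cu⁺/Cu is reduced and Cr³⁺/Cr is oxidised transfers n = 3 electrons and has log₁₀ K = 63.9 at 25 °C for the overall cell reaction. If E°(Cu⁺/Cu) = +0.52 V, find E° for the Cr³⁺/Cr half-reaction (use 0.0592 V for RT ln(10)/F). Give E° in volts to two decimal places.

-0.74 V

E°cell = (0.0592/n)·log K = (0.0592/3)(63.9) = +1.261 V.
Since Cu⁺/Cu is the cathode and Cr³⁺/Cr the anode, E°cell = E°(Cu⁺/Cu) − E°(Cr³⁺/Cr).
So E°(Cr³⁺/Cr) = E°(Cu⁺/Cu) − E°cell = (+0.52) − (+1.261) = -0.74 V.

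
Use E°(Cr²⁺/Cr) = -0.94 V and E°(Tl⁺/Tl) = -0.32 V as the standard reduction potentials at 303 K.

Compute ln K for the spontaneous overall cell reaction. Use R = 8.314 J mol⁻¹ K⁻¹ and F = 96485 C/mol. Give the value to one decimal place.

Cathode: Tl⁺/Tl; anode: Cr²⁺/Cr. E°cell = (-0.32) − (-0.94) = +0.62 V, with n = 2.
ΔG° = −nFE° = −RT ln K, so ln K = nFE°/(RT) = (2)(96485)(+0.62) / ((8.314)(303)) = 47.493.

47.5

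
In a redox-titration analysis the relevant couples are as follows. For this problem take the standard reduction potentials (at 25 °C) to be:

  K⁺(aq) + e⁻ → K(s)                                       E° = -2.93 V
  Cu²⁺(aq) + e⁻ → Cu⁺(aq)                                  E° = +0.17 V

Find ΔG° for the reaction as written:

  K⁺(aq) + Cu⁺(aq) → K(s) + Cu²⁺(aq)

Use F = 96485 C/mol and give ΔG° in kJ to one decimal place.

+299.1 kJ

As written, K⁺/K is reduced (cathode) and Cu²⁺/Cu⁺ is oxidised (anode), so E°cell = (-2.93) − (+0.17) = -3.10 V.
Balancing electrons gives n = 1.
ΔG° = −nFE° = −(1)(96485)(-3.10) = 299,104 J = +299.1 kJ.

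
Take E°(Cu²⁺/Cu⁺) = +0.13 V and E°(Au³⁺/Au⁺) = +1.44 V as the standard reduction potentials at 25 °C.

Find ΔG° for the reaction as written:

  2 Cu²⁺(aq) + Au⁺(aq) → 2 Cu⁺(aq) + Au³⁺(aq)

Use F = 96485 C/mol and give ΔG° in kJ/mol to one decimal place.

As written, Cu²⁺/Cu⁺ is reduced (cathode) and Au³⁺/Au⁺ is oxidised (anode), so E°cell = (+0.13) − (+1.44) = -1.31 V.
Balancing electrons gives n = 2.
ΔG° = −nFE° = −(2)(96485)(-1.31) = 252,791 J = +252.8 kJ/mol.

+252.8 kJ/mol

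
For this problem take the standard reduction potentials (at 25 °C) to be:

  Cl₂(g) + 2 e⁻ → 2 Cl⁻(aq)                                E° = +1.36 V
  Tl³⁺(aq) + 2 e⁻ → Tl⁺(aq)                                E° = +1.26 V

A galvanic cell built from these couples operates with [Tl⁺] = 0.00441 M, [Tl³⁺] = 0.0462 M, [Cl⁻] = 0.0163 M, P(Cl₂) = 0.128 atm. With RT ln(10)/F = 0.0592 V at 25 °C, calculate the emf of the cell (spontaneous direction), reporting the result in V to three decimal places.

Cl₂/Cl⁻ is the cathode (higher E°), Tl³⁺/Tl⁺ the anode: E°cell = +1.36 − (+1.26) = +0.10 V, n = 2.
Overall: Cl₂(g) + Tl⁺(aq) → 2 Cl⁻(aq) + Tl³⁺(aq)
Q = [Cl⁻]^2·[Tl³⁺] / (P(Cl₂)·[Tl⁺]); log Q = -1.663.
E = E° − (0.0592/n) log Q = +0.10 − (0.0592/2)(-1.663) = +0.149 V.

+0.149 V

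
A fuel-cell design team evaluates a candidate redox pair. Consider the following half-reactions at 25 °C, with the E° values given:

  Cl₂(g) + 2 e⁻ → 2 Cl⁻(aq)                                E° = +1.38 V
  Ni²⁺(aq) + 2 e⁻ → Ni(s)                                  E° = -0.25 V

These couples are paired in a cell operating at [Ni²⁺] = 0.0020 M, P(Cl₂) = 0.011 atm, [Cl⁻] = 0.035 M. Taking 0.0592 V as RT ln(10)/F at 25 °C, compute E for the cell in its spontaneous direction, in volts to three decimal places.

+1.738 V

Cl₂/Cl⁻ is the cathode (higher E°), Ni²⁺/Ni the anode: E°cell = +1.38 − (-0.25) = +1.63 V, n = 2.
Overall: Cl₂(g) + Ni(s) → 2 Cl⁻(aq) + Ni²⁺(aq)
Q = [Cl⁻]^2·[Ni²⁺] / (P(Cl₂)); log Q = -3.652.
E = E° − (0.0592/n) log Q = +1.63 − (0.0592/2)(-3.652) = +1.738 V.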